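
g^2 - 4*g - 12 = (g - 6)*(g + 2)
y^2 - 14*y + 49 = (y - 7)^2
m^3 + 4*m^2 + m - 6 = (m - 1)*(m + 2)*(m + 3)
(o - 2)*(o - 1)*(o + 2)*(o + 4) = o^4 + 3*o^3 - 8*o^2 - 12*o + 16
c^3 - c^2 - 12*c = c*(c - 4)*(c + 3)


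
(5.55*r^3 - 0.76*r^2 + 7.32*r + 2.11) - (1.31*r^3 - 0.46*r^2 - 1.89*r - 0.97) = 4.24*r^3 - 0.3*r^2 + 9.21*r + 3.08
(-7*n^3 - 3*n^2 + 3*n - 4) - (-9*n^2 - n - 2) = -7*n^3 + 6*n^2 + 4*n - 2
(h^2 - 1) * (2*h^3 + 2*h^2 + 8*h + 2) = 2*h^5 + 2*h^4 + 6*h^3 - 8*h - 2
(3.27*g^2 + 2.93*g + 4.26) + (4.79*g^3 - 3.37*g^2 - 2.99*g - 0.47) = 4.79*g^3 - 0.1*g^2 - 0.0600000000000001*g + 3.79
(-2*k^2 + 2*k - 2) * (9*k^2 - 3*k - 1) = -18*k^4 + 24*k^3 - 22*k^2 + 4*k + 2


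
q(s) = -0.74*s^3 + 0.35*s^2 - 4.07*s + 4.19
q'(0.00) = -4.07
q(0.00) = 4.19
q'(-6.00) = -88.19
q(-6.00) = 201.05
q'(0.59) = -4.43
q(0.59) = 1.76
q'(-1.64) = -11.19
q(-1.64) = 15.07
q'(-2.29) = -17.31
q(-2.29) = 24.23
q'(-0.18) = -4.27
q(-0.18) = 4.94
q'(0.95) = -5.41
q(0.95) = 0.00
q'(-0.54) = -5.10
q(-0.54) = 6.61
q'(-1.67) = -11.43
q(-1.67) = 15.41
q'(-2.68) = -21.89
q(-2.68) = 31.86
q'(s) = -2.22*s^2 + 0.7*s - 4.07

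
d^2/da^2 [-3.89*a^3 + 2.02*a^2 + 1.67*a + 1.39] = 4.04 - 23.34*a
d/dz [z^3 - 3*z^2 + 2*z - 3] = 3*z^2 - 6*z + 2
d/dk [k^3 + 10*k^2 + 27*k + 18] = 3*k^2 + 20*k + 27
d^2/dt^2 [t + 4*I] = 0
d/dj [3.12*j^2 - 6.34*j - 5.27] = 6.24*j - 6.34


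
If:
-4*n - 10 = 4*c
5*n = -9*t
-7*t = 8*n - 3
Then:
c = -239/74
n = 27/37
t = -15/37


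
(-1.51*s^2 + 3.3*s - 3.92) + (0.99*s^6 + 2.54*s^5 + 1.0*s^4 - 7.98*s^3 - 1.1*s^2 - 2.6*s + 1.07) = 0.99*s^6 + 2.54*s^5 + 1.0*s^4 - 7.98*s^3 - 2.61*s^2 + 0.7*s - 2.85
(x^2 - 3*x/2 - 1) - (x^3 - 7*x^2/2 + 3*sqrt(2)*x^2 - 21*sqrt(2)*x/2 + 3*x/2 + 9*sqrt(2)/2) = -x^3 - 3*sqrt(2)*x^2 + 9*x^2/2 - 3*x + 21*sqrt(2)*x/2 - 9*sqrt(2)/2 - 1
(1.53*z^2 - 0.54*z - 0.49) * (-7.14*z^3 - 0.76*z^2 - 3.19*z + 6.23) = -10.9242*z^5 + 2.6928*z^4 - 0.9717*z^3 + 11.6269*z^2 - 1.8011*z - 3.0527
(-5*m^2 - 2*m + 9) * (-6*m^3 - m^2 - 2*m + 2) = 30*m^5 + 17*m^4 - 42*m^3 - 15*m^2 - 22*m + 18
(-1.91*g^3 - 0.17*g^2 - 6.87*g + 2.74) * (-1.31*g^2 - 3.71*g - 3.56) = 2.5021*g^5 + 7.3088*g^4 + 16.43*g^3 + 22.5035*g^2 + 14.2918*g - 9.7544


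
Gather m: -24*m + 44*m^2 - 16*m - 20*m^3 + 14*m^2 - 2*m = -20*m^3 + 58*m^2 - 42*m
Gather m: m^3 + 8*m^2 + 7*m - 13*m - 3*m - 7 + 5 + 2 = m^3 + 8*m^2 - 9*m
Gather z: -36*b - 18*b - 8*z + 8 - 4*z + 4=-54*b - 12*z + 12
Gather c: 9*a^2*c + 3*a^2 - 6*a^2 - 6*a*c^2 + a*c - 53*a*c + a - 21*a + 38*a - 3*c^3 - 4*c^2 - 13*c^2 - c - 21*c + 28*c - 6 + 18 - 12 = -3*a^2 + 18*a - 3*c^3 + c^2*(-6*a - 17) + c*(9*a^2 - 52*a + 6)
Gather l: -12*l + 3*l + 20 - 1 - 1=18 - 9*l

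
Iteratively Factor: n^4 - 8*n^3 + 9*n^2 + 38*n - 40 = (n - 4)*(n^3 - 4*n^2 - 7*n + 10) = (n - 4)*(n - 1)*(n^2 - 3*n - 10) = (n - 5)*(n - 4)*(n - 1)*(n + 2)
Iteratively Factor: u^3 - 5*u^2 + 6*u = (u)*(u^2 - 5*u + 6) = u*(u - 3)*(u - 2)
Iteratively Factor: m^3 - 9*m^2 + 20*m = (m - 4)*(m^2 - 5*m) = (m - 5)*(m - 4)*(m)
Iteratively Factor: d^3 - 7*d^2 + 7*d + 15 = (d - 5)*(d^2 - 2*d - 3) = (d - 5)*(d + 1)*(d - 3)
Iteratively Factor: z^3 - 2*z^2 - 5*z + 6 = (z - 1)*(z^2 - z - 6) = (z - 1)*(z + 2)*(z - 3)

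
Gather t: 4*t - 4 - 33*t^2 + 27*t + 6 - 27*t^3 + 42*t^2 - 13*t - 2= -27*t^3 + 9*t^2 + 18*t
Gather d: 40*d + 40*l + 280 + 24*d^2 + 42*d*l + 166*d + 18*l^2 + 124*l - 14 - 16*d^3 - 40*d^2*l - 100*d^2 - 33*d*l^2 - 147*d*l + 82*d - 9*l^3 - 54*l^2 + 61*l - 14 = -16*d^3 + d^2*(-40*l - 76) + d*(-33*l^2 - 105*l + 288) - 9*l^3 - 36*l^2 + 225*l + 252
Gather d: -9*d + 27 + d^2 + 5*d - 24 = d^2 - 4*d + 3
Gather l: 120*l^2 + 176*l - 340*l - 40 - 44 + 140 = 120*l^2 - 164*l + 56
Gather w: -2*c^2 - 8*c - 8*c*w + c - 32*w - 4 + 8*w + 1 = -2*c^2 - 7*c + w*(-8*c - 24) - 3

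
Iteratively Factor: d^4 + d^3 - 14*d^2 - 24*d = (d + 2)*(d^3 - d^2 - 12*d) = (d + 2)*(d + 3)*(d^2 - 4*d) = (d - 4)*(d + 2)*(d + 3)*(d)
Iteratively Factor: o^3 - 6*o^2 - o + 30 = (o + 2)*(o^2 - 8*o + 15) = (o - 3)*(o + 2)*(o - 5)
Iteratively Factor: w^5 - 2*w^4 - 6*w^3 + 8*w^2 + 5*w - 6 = (w + 1)*(w^4 - 3*w^3 - 3*w^2 + 11*w - 6) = (w - 1)*(w + 1)*(w^3 - 2*w^2 - 5*w + 6) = (w - 1)^2*(w + 1)*(w^2 - w - 6) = (w - 1)^2*(w + 1)*(w + 2)*(w - 3)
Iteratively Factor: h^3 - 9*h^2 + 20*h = (h - 5)*(h^2 - 4*h) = (h - 5)*(h - 4)*(h)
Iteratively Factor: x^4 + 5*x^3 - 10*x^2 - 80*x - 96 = (x + 4)*(x^3 + x^2 - 14*x - 24) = (x + 2)*(x + 4)*(x^2 - x - 12) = (x + 2)*(x + 3)*(x + 4)*(x - 4)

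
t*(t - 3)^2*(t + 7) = t^4 + t^3 - 33*t^2 + 63*t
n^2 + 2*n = n*(n + 2)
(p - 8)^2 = p^2 - 16*p + 64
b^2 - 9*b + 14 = (b - 7)*(b - 2)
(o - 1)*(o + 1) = o^2 - 1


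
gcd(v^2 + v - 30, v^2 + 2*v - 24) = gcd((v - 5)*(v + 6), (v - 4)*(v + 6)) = v + 6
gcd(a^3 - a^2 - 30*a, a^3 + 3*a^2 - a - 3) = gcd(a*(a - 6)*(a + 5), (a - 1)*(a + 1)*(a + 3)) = 1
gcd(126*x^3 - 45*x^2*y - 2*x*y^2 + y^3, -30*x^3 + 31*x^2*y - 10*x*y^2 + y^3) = 3*x - y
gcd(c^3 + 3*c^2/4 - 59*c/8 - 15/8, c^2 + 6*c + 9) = c + 3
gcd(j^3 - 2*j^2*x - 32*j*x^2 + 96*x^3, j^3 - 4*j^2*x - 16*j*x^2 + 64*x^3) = j^2 - 8*j*x + 16*x^2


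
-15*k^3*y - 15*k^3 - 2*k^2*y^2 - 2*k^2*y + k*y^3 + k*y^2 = (-5*k + y)*(3*k + y)*(k*y + k)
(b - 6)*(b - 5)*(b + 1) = b^3 - 10*b^2 + 19*b + 30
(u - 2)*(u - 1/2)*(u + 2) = u^3 - u^2/2 - 4*u + 2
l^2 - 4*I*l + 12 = (l - 6*I)*(l + 2*I)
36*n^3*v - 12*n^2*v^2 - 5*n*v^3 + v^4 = v*(-6*n + v)*(-2*n + v)*(3*n + v)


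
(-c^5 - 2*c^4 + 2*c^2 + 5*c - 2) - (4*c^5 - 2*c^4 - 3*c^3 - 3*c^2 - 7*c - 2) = -5*c^5 + 3*c^3 + 5*c^2 + 12*c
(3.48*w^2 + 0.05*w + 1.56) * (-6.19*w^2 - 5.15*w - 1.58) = -21.5412*w^4 - 18.2315*w^3 - 15.4123*w^2 - 8.113*w - 2.4648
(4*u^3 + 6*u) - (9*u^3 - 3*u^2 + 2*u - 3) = -5*u^3 + 3*u^2 + 4*u + 3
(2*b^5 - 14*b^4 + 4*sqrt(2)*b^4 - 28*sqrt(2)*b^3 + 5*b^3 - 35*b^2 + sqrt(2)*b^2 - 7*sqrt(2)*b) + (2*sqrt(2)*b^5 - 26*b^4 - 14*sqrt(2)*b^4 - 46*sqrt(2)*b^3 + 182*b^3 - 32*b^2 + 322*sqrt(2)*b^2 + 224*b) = 2*b^5 + 2*sqrt(2)*b^5 - 40*b^4 - 10*sqrt(2)*b^4 - 74*sqrt(2)*b^3 + 187*b^3 - 67*b^2 + 323*sqrt(2)*b^2 - 7*sqrt(2)*b + 224*b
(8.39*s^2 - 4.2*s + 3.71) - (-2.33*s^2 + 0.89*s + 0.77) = 10.72*s^2 - 5.09*s + 2.94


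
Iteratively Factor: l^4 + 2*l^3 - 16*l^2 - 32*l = (l)*(l^3 + 2*l^2 - 16*l - 32) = l*(l + 4)*(l^2 - 2*l - 8) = l*(l + 2)*(l + 4)*(l - 4)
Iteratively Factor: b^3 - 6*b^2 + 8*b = (b - 2)*(b^2 - 4*b) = (b - 4)*(b - 2)*(b)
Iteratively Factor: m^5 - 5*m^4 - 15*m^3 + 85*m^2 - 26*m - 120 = (m + 1)*(m^4 - 6*m^3 - 9*m^2 + 94*m - 120) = (m - 2)*(m + 1)*(m^3 - 4*m^2 - 17*m + 60) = (m - 2)*(m + 1)*(m + 4)*(m^2 - 8*m + 15) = (m - 5)*(m - 2)*(m + 1)*(m + 4)*(m - 3)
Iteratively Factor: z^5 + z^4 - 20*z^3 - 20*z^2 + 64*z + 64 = (z - 4)*(z^4 + 5*z^3 - 20*z - 16) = (z - 4)*(z + 1)*(z^3 + 4*z^2 - 4*z - 16) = (z - 4)*(z - 2)*(z + 1)*(z^2 + 6*z + 8) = (z - 4)*(z - 2)*(z + 1)*(z + 4)*(z + 2)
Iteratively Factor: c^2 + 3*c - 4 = (c + 4)*(c - 1)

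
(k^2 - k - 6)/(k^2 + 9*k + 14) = (k - 3)/(k + 7)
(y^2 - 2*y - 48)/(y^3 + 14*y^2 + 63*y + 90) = (y - 8)/(y^2 + 8*y + 15)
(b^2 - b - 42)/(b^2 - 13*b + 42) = (b + 6)/(b - 6)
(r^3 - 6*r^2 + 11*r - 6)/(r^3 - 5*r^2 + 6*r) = (r - 1)/r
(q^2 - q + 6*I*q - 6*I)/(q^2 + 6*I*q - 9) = (q^2 - q + 6*I*q - 6*I)/(q^2 + 6*I*q - 9)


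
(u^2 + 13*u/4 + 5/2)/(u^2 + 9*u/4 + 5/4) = (u + 2)/(u + 1)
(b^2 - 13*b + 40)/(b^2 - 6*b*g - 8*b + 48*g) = (b - 5)/(b - 6*g)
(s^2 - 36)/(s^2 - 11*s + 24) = (s^2 - 36)/(s^2 - 11*s + 24)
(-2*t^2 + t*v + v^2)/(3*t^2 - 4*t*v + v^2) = (-2*t - v)/(3*t - v)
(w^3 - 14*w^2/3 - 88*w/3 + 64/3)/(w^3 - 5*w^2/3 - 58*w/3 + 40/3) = (w - 8)/(w - 5)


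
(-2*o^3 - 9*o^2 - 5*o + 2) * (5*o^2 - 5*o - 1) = -10*o^5 - 35*o^4 + 22*o^3 + 44*o^2 - 5*o - 2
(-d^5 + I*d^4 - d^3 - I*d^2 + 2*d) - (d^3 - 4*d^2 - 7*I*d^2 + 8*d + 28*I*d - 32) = -d^5 + I*d^4 - 2*d^3 + 4*d^2 + 6*I*d^2 - 6*d - 28*I*d + 32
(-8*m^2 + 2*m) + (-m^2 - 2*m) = -9*m^2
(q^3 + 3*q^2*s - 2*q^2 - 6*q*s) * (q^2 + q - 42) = q^5 + 3*q^4*s - q^4 - 3*q^3*s - 44*q^3 - 132*q^2*s + 84*q^2 + 252*q*s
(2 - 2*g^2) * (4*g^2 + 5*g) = -8*g^4 - 10*g^3 + 8*g^2 + 10*g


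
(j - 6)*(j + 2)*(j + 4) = j^3 - 28*j - 48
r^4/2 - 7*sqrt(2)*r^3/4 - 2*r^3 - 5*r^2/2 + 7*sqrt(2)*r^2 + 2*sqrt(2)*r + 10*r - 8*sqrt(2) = (r/2 + sqrt(2)/2)*(r - 4)*(r - 4*sqrt(2))*(r - sqrt(2)/2)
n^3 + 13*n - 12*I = (n - 3*I)*(n - I)*(n + 4*I)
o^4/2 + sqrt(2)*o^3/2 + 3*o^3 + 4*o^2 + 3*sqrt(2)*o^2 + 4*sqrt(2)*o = o*(o/2 + 1)*(o + 4)*(o + sqrt(2))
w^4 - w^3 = w^3*(w - 1)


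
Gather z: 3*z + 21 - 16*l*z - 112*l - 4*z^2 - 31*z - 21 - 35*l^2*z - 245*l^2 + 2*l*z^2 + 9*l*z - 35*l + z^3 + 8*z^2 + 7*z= -245*l^2 - 147*l + z^3 + z^2*(2*l + 4) + z*(-35*l^2 - 7*l - 21)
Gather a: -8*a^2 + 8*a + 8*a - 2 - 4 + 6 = -8*a^2 + 16*a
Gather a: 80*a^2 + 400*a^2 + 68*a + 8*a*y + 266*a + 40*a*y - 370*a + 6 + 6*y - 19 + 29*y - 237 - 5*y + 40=480*a^2 + a*(48*y - 36) + 30*y - 210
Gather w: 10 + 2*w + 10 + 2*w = 4*w + 20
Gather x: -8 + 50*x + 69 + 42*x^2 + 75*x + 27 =42*x^2 + 125*x + 88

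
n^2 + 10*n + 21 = (n + 3)*(n + 7)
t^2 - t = t*(t - 1)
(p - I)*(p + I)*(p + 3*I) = p^3 + 3*I*p^2 + p + 3*I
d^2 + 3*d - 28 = (d - 4)*(d + 7)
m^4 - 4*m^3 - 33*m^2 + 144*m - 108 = (m - 6)*(m - 3)*(m - 1)*(m + 6)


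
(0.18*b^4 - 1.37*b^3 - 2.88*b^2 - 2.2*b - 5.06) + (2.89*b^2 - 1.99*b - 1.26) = 0.18*b^4 - 1.37*b^3 + 0.0100000000000002*b^2 - 4.19*b - 6.32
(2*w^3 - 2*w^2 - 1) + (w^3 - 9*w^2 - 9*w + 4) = 3*w^3 - 11*w^2 - 9*w + 3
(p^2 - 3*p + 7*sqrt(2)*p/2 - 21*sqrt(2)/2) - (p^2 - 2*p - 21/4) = -p + 7*sqrt(2)*p/2 - 21*sqrt(2)/2 + 21/4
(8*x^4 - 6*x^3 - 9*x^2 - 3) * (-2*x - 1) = -16*x^5 + 4*x^4 + 24*x^3 + 9*x^2 + 6*x + 3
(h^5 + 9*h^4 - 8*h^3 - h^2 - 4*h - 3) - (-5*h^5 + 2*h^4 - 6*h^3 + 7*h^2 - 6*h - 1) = 6*h^5 + 7*h^4 - 2*h^3 - 8*h^2 + 2*h - 2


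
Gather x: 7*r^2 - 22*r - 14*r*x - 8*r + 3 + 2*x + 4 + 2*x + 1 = 7*r^2 - 30*r + x*(4 - 14*r) + 8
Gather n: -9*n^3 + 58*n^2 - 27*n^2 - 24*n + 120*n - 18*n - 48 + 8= -9*n^3 + 31*n^2 + 78*n - 40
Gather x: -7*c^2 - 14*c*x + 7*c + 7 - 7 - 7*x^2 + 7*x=-7*c^2 + 7*c - 7*x^2 + x*(7 - 14*c)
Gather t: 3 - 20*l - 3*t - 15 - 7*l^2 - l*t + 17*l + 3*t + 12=-7*l^2 - l*t - 3*l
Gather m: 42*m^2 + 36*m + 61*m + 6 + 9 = 42*m^2 + 97*m + 15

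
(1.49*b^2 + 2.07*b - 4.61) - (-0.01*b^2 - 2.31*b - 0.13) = 1.5*b^2 + 4.38*b - 4.48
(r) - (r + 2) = -2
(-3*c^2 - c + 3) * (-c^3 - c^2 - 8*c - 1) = 3*c^5 + 4*c^4 + 22*c^3 + 8*c^2 - 23*c - 3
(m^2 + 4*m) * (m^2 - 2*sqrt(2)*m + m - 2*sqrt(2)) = m^4 - 2*sqrt(2)*m^3 + 5*m^3 - 10*sqrt(2)*m^2 + 4*m^2 - 8*sqrt(2)*m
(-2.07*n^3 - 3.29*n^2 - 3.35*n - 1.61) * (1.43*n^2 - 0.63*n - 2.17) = -2.9601*n^5 - 3.4006*n^4 + 1.7741*n^3 + 6.9475*n^2 + 8.2838*n + 3.4937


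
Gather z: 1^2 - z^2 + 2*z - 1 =-z^2 + 2*z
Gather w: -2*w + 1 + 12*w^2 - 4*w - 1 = 12*w^2 - 6*w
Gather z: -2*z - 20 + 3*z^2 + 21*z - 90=3*z^2 + 19*z - 110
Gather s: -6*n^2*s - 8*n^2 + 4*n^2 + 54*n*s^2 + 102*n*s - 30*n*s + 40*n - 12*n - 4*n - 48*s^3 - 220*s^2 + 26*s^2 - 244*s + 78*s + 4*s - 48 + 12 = -4*n^2 + 24*n - 48*s^3 + s^2*(54*n - 194) + s*(-6*n^2 + 72*n - 162) - 36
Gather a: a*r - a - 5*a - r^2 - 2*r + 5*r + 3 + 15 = a*(r - 6) - r^2 + 3*r + 18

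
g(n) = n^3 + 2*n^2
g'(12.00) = 480.00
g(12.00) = 2016.00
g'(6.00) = 132.00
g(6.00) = 288.00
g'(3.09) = 41.00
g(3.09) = 48.60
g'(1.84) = 17.52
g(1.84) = 13.00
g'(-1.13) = -0.69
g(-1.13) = 1.11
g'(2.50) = 28.75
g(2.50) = 28.12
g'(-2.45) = 8.21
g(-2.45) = -2.70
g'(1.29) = 10.15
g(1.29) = 5.47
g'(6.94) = 172.25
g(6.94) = 430.58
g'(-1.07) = -0.85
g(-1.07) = 1.06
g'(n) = 3*n^2 + 4*n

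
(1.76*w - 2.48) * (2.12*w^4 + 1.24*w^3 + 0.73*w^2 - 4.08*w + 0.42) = 3.7312*w^5 - 3.0752*w^4 - 1.7904*w^3 - 8.9912*w^2 + 10.8576*w - 1.0416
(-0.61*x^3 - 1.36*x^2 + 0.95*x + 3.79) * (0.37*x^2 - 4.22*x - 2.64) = -0.2257*x^5 + 2.071*x^4 + 7.7011*x^3 + 0.983700000000001*x^2 - 18.5018*x - 10.0056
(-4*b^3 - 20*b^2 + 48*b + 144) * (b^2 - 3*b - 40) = -4*b^5 - 8*b^4 + 268*b^3 + 800*b^2 - 2352*b - 5760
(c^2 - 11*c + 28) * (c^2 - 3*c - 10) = c^4 - 14*c^3 + 51*c^2 + 26*c - 280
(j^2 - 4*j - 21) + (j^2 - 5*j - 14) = 2*j^2 - 9*j - 35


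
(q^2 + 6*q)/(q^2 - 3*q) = (q + 6)/(q - 3)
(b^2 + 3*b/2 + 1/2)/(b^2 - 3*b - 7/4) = 2*(b + 1)/(2*b - 7)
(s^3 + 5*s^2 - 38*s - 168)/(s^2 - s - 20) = (s^2 + s - 42)/(s - 5)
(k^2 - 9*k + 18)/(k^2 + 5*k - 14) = (k^2 - 9*k + 18)/(k^2 + 5*k - 14)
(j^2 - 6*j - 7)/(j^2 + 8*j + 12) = (j^2 - 6*j - 7)/(j^2 + 8*j + 12)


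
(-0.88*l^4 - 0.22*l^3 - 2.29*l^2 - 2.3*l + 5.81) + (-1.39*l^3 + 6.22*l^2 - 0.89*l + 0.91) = -0.88*l^4 - 1.61*l^3 + 3.93*l^2 - 3.19*l + 6.72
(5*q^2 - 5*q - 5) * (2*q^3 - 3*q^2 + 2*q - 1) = 10*q^5 - 25*q^4 + 15*q^3 - 5*q + 5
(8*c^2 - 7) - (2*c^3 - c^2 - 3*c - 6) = -2*c^3 + 9*c^2 + 3*c - 1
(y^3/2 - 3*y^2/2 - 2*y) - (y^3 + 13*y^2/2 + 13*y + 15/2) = -y^3/2 - 8*y^2 - 15*y - 15/2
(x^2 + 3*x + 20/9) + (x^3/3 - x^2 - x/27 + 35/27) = x^3/3 + 80*x/27 + 95/27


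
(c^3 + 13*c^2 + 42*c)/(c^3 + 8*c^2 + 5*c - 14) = c*(c + 6)/(c^2 + c - 2)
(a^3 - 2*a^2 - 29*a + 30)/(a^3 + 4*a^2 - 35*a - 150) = (a - 1)/(a + 5)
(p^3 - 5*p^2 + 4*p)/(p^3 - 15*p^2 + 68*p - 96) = p*(p - 1)/(p^2 - 11*p + 24)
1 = 1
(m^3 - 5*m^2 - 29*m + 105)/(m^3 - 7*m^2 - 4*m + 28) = (m^2 + 2*m - 15)/(m^2 - 4)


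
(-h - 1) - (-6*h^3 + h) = 6*h^3 - 2*h - 1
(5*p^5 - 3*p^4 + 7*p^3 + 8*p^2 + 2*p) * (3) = 15*p^5 - 9*p^4 + 21*p^3 + 24*p^2 + 6*p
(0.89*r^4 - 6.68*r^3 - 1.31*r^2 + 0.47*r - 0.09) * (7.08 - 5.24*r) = -4.6636*r^5 + 41.3044*r^4 - 40.43*r^3 - 11.7376*r^2 + 3.7992*r - 0.6372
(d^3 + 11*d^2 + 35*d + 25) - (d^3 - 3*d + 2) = 11*d^2 + 38*d + 23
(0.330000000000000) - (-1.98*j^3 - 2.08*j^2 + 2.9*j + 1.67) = 1.98*j^3 + 2.08*j^2 - 2.9*j - 1.34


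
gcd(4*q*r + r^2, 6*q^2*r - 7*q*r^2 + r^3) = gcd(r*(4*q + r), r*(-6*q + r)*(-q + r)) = r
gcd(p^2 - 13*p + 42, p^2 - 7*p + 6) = p - 6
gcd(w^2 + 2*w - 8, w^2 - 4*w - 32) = w + 4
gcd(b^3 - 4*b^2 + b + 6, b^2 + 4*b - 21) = b - 3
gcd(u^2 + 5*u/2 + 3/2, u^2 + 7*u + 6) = u + 1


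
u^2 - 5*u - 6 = (u - 6)*(u + 1)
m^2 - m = m*(m - 1)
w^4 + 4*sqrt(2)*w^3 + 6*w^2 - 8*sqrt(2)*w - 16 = (w - sqrt(2))*(w + sqrt(2))*(w + 2*sqrt(2))^2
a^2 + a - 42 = (a - 6)*(a + 7)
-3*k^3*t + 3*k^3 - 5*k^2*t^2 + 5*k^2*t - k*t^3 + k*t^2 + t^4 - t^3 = (-3*k + t)*(k + t)^2*(t - 1)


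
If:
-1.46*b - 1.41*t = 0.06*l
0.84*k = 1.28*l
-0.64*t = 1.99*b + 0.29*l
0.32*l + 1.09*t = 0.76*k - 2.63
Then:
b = -0.79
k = 6.06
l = 3.98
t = 0.65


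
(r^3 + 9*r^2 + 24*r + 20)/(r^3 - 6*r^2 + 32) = (r^2 + 7*r + 10)/(r^2 - 8*r + 16)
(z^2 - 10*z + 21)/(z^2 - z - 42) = (z - 3)/(z + 6)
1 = 1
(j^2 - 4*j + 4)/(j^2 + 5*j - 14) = (j - 2)/(j + 7)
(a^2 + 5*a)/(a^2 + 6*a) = (a + 5)/(a + 6)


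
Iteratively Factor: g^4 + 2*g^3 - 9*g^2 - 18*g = (g - 3)*(g^3 + 5*g^2 + 6*g) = (g - 3)*(g + 2)*(g^2 + 3*g) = g*(g - 3)*(g + 2)*(g + 3)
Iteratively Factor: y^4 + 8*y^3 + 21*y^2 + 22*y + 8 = (y + 2)*(y^3 + 6*y^2 + 9*y + 4) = (y + 2)*(y + 4)*(y^2 + 2*y + 1) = (y + 1)*(y + 2)*(y + 4)*(y + 1)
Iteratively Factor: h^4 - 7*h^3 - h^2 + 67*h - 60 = (h - 1)*(h^3 - 6*h^2 - 7*h + 60) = (h - 1)*(h + 3)*(h^2 - 9*h + 20) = (h - 4)*(h - 1)*(h + 3)*(h - 5)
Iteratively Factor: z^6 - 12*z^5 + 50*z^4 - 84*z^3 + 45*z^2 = (z)*(z^5 - 12*z^4 + 50*z^3 - 84*z^2 + 45*z) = z*(z - 3)*(z^4 - 9*z^3 + 23*z^2 - 15*z) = z*(z - 5)*(z - 3)*(z^3 - 4*z^2 + 3*z) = z^2*(z - 5)*(z - 3)*(z^2 - 4*z + 3) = z^2*(z - 5)*(z - 3)*(z - 1)*(z - 3)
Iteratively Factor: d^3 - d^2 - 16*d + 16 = (d - 4)*(d^2 + 3*d - 4) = (d - 4)*(d + 4)*(d - 1)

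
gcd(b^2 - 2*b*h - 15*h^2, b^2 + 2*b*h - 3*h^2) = b + 3*h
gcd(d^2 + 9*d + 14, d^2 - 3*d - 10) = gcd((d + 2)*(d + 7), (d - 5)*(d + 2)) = d + 2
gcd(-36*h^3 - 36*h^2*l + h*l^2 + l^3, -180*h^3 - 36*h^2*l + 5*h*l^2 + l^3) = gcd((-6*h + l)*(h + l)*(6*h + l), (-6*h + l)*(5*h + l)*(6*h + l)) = 36*h^2 - l^2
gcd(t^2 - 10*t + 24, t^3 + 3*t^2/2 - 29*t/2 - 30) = t - 4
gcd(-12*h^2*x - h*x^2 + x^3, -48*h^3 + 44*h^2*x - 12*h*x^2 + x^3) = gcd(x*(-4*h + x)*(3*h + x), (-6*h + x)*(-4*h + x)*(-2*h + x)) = -4*h + x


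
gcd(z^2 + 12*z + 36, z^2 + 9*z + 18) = z + 6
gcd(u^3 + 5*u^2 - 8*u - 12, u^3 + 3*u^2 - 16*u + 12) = u^2 + 4*u - 12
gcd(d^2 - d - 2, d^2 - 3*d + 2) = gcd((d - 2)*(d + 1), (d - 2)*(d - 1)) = d - 2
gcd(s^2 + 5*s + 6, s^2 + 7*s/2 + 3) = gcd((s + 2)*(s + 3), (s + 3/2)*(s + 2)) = s + 2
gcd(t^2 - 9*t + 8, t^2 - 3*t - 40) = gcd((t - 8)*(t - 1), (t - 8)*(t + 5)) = t - 8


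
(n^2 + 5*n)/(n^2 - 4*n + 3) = n*(n + 5)/(n^2 - 4*n + 3)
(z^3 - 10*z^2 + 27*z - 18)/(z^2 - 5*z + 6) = (z^2 - 7*z + 6)/(z - 2)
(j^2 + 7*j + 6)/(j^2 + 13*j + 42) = (j + 1)/(j + 7)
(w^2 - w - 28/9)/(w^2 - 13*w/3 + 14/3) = (w + 4/3)/(w - 2)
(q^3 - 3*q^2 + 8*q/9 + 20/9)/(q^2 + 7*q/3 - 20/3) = (3*q^2 - 4*q - 4)/(3*(q + 4))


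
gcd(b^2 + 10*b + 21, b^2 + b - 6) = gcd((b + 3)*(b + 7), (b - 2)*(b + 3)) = b + 3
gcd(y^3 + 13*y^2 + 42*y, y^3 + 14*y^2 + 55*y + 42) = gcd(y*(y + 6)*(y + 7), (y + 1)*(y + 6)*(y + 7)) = y^2 + 13*y + 42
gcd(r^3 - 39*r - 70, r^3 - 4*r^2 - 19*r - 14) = r^2 - 5*r - 14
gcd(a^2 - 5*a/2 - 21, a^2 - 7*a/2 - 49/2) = a + 7/2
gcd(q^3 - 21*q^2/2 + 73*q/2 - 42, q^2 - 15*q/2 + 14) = q^2 - 15*q/2 + 14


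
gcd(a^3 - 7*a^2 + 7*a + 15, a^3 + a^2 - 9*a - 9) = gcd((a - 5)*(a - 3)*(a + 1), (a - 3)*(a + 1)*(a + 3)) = a^2 - 2*a - 3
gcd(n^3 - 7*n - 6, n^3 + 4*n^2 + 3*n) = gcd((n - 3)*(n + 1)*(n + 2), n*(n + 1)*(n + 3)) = n + 1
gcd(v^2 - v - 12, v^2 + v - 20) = v - 4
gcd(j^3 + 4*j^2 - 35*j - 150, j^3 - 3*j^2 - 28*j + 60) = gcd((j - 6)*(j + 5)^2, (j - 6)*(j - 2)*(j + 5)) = j^2 - j - 30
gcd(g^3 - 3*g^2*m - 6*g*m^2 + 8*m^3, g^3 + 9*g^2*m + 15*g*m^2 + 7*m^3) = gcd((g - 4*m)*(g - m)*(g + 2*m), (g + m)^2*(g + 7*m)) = 1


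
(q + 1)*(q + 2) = q^2 + 3*q + 2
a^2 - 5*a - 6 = (a - 6)*(a + 1)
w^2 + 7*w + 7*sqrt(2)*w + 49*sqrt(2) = (w + 7)*(w + 7*sqrt(2))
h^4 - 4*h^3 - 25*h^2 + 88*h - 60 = (h - 6)*(h - 2)*(h - 1)*(h + 5)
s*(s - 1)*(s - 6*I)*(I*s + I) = I*s^4 + 6*s^3 - I*s^2 - 6*s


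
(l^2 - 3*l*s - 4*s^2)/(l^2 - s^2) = (-l + 4*s)/(-l + s)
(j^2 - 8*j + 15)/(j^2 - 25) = (j - 3)/(j + 5)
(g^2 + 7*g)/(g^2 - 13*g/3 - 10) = 3*g*(g + 7)/(3*g^2 - 13*g - 30)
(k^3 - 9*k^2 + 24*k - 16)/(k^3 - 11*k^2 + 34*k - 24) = (k - 4)/(k - 6)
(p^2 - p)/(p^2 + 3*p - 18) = p*(p - 1)/(p^2 + 3*p - 18)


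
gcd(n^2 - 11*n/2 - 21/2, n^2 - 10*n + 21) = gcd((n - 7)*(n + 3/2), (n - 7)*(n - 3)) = n - 7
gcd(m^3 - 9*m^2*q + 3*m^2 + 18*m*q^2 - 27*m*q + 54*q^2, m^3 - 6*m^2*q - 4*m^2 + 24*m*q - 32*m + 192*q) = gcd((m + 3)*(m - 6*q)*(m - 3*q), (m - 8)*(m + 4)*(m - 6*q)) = -m + 6*q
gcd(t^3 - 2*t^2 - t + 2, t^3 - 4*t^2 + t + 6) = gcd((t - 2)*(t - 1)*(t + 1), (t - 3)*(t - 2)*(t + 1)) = t^2 - t - 2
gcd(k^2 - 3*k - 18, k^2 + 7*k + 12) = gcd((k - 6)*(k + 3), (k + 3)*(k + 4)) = k + 3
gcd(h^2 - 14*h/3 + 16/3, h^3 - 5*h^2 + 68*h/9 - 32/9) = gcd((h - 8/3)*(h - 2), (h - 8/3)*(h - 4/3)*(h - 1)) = h - 8/3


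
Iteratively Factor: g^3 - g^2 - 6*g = (g - 3)*(g^2 + 2*g) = (g - 3)*(g + 2)*(g)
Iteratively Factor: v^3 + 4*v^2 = (v)*(v^2 + 4*v) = v*(v + 4)*(v)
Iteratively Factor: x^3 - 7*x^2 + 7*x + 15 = (x - 3)*(x^2 - 4*x - 5) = (x - 5)*(x - 3)*(x + 1)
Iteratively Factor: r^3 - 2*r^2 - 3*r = (r)*(r^2 - 2*r - 3) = r*(r - 3)*(r + 1)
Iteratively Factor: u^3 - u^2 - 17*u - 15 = (u - 5)*(u^2 + 4*u + 3) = (u - 5)*(u + 1)*(u + 3)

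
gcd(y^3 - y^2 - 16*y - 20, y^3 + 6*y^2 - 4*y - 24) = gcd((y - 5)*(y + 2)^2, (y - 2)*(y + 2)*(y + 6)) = y + 2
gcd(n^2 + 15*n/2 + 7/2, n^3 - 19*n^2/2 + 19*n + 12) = n + 1/2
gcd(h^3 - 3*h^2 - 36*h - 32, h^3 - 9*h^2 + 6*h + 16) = h^2 - 7*h - 8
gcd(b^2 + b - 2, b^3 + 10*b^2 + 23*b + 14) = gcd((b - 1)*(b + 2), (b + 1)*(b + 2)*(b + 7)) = b + 2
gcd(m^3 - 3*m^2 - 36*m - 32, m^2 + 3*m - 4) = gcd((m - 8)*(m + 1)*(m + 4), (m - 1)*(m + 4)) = m + 4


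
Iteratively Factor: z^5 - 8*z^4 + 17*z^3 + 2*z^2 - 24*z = (z - 3)*(z^4 - 5*z^3 + 2*z^2 + 8*z) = (z - 3)*(z - 2)*(z^3 - 3*z^2 - 4*z) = z*(z - 3)*(z - 2)*(z^2 - 3*z - 4) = z*(z - 3)*(z - 2)*(z + 1)*(z - 4)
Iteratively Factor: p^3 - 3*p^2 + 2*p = (p)*(p^2 - 3*p + 2) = p*(p - 2)*(p - 1)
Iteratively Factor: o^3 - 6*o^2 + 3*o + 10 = (o - 2)*(o^2 - 4*o - 5) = (o - 2)*(o + 1)*(o - 5)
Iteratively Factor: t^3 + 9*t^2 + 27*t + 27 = (t + 3)*(t^2 + 6*t + 9) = (t + 3)^2*(t + 3)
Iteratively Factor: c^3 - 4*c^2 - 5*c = (c - 5)*(c^2 + c) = c*(c - 5)*(c + 1)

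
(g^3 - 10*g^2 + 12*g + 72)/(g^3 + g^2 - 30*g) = (g^3 - 10*g^2 + 12*g + 72)/(g*(g^2 + g - 30))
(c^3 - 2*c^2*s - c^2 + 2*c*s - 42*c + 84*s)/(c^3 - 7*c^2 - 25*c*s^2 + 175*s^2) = (-c^2 + 2*c*s - 6*c + 12*s)/(-c^2 + 25*s^2)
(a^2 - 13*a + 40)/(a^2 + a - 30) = (a - 8)/(a + 6)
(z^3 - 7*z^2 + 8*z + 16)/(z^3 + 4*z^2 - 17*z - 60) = (z^2 - 3*z - 4)/(z^2 + 8*z + 15)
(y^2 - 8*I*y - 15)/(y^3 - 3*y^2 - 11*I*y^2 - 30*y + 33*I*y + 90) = (y - 3*I)/(y^2 + y*(-3 - 6*I) + 18*I)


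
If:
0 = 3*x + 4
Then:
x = -4/3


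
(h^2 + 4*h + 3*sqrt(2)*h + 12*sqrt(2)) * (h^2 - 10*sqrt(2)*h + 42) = h^4 - 7*sqrt(2)*h^3 + 4*h^3 - 28*sqrt(2)*h^2 - 18*h^2 - 72*h + 126*sqrt(2)*h + 504*sqrt(2)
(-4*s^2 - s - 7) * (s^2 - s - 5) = -4*s^4 + 3*s^3 + 14*s^2 + 12*s + 35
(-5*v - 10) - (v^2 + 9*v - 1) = -v^2 - 14*v - 9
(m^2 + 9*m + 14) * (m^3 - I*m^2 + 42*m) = m^5 + 9*m^4 - I*m^4 + 56*m^3 - 9*I*m^3 + 378*m^2 - 14*I*m^2 + 588*m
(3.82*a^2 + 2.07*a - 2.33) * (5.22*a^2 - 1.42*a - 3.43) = 19.9404*a^4 + 5.381*a^3 - 28.2046*a^2 - 3.7915*a + 7.9919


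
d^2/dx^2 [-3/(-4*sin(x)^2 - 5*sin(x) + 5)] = 3*(-64*sin(x)^4 - 60*sin(x)^3 - 9*sin(x)^2 + 95*sin(x) + 90)/(4*sin(x)^2 + 5*sin(x) - 5)^3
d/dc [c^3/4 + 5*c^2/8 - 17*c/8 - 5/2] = 3*c^2/4 + 5*c/4 - 17/8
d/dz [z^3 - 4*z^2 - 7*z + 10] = 3*z^2 - 8*z - 7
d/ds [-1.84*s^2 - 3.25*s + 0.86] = -3.68*s - 3.25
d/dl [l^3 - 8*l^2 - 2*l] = 3*l^2 - 16*l - 2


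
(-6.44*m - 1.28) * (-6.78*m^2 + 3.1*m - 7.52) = 43.6632*m^3 - 11.2856*m^2 + 44.4608*m + 9.6256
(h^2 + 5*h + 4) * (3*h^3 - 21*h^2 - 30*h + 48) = 3*h^5 - 6*h^4 - 123*h^3 - 186*h^2 + 120*h + 192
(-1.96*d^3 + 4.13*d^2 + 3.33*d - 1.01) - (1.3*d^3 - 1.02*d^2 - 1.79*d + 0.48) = -3.26*d^3 + 5.15*d^2 + 5.12*d - 1.49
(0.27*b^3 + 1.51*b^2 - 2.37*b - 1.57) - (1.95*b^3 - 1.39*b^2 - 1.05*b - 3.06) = -1.68*b^3 + 2.9*b^2 - 1.32*b + 1.49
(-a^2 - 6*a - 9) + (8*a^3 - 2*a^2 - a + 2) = 8*a^3 - 3*a^2 - 7*a - 7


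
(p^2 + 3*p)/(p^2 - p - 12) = p/(p - 4)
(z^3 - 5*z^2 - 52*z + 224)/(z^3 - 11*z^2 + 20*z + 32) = (z + 7)/(z + 1)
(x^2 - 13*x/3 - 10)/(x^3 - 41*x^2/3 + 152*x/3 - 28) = (3*x + 5)/(3*x^2 - 23*x + 14)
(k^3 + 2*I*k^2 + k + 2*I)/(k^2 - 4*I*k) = (k^3 + 2*I*k^2 + k + 2*I)/(k*(k - 4*I))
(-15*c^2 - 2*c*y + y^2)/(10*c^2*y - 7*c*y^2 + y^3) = (3*c + y)/(y*(-2*c + y))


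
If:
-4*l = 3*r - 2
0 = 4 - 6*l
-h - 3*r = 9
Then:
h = -25/3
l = 2/3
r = -2/9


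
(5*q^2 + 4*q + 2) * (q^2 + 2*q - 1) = 5*q^4 + 14*q^3 + 5*q^2 - 2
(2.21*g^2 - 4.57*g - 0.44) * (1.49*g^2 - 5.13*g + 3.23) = 3.2929*g^4 - 18.1466*g^3 + 29.9268*g^2 - 12.5039*g - 1.4212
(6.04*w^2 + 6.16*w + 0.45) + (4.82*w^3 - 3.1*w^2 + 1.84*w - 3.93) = 4.82*w^3 + 2.94*w^2 + 8.0*w - 3.48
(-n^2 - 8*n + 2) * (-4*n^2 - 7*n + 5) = 4*n^4 + 39*n^3 + 43*n^2 - 54*n + 10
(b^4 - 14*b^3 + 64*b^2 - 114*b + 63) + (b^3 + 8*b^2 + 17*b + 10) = b^4 - 13*b^3 + 72*b^2 - 97*b + 73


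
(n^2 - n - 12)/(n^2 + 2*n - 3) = (n - 4)/(n - 1)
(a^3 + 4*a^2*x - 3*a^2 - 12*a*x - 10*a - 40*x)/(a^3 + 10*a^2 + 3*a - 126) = (a^3 + 4*a^2*x - 3*a^2 - 12*a*x - 10*a - 40*x)/(a^3 + 10*a^2 + 3*a - 126)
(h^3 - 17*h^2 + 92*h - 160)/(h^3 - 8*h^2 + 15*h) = (h^2 - 12*h + 32)/(h*(h - 3))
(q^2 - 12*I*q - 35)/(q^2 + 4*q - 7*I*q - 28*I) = (q - 5*I)/(q + 4)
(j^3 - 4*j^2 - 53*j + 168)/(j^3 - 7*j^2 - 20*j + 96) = (j + 7)/(j + 4)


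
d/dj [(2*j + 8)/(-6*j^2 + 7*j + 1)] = 6*(2*j^2 + 16*j - 9)/(36*j^4 - 84*j^3 + 37*j^2 + 14*j + 1)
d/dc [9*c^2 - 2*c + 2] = 18*c - 2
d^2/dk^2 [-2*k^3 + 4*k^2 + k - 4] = 8 - 12*k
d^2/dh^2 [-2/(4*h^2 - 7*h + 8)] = 4*(16*h^2 - 28*h - (8*h - 7)^2 + 32)/(4*h^2 - 7*h + 8)^3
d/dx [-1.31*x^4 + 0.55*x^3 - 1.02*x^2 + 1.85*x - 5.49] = -5.24*x^3 + 1.65*x^2 - 2.04*x + 1.85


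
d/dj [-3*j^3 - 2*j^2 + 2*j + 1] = -9*j^2 - 4*j + 2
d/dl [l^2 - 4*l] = 2*l - 4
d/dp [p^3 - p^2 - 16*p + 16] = 3*p^2 - 2*p - 16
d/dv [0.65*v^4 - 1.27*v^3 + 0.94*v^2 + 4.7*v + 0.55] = 2.6*v^3 - 3.81*v^2 + 1.88*v + 4.7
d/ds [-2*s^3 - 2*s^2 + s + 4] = -6*s^2 - 4*s + 1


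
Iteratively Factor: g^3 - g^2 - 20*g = (g + 4)*(g^2 - 5*g) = (g - 5)*(g + 4)*(g)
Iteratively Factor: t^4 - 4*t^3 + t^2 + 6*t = (t - 3)*(t^3 - t^2 - 2*t) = t*(t - 3)*(t^2 - t - 2) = t*(t - 3)*(t + 1)*(t - 2)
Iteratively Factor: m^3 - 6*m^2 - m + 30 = (m + 2)*(m^2 - 8*m + 15) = (m - 3)*(m + 2)*(m - 5)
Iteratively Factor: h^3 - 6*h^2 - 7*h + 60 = (h + 3)*(h^2 - 9*h + 20) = (h - 5)*(h + 3)*(h - 4)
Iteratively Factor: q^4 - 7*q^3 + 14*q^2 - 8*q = (q)*(q^3 - 7*q^2 + 14*q - 8) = q*(q - 1)*(q^2 - 6*q + 8) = q*(q - 4)*(q - 1)*(q - 2)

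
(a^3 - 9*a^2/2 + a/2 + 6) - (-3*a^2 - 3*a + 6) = a^3 - 3*a^2/2 + 7*a/2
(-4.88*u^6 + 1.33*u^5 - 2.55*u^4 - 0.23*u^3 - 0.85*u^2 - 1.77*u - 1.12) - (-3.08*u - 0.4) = -4.88*u^6 + 1.33*u^5 - 2.55*u^4 - 0.23*u^3 - 0.85*u^2 + 1.31*u - 0.72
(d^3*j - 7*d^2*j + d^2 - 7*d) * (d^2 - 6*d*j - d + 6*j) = d^5*j - 6*d^4*j^2 - 8*d^4*j + d^4 + 48*d^3*j^2 + d^3*j - 8*d^3 - 42*d^2*j^2 + 48*d^2*j + 7*d^2 - 42*d*j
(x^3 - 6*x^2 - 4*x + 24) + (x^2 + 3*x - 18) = x^3 - 5*x^2 - x + 6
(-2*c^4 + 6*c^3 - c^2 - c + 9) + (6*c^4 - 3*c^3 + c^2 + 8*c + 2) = 4*c^4 + 3*c^3 + 7*c + 11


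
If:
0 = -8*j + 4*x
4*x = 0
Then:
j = 0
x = 0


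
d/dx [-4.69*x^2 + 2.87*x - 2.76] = 2.87 - 9.38*x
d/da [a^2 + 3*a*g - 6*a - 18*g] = 2*a + 3*g - 6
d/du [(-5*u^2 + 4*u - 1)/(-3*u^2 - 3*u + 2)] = (27*u^2 - 26*u + 5)/(9*u^4 + 18*u^3 - 3*u^2 - 12*u + 4)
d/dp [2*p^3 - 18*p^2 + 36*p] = 6*p^2 - 36*p + 36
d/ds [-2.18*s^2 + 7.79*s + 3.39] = 7.79 - 4.36*s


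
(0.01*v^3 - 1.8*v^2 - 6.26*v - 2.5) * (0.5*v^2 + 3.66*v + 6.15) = 0.005*v^5 - 0.8634*v^4 - 9.6565*v^3 - 35.2316*v^2 - 47.649*v - 15.375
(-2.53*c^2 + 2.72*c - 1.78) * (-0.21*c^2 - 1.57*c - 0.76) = 0.5313*c^4 + 3.4009*c^3 - 1.9738*c^2 + 0.7274*c + 1.3528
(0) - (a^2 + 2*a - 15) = -a^2 - 2*a + 15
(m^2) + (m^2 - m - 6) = 2*m^2 - m - 6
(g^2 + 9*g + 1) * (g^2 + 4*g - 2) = g^4 + 13*g^3 + 35*g^2 - 14*g - 2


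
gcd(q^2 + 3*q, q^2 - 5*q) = q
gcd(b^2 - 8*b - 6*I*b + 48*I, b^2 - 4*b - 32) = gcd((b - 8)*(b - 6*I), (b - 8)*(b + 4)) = b - 8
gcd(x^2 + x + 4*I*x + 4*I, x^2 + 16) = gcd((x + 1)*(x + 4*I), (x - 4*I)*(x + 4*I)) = x + 4*I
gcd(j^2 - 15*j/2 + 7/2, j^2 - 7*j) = j - 7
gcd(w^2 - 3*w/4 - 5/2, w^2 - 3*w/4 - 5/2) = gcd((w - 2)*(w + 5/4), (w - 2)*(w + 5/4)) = w^2 - 3*w/4 - 5/2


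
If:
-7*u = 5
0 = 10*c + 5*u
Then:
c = 5/14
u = -5/7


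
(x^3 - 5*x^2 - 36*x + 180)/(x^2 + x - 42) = (x^2 + x - 30)/(x + 7)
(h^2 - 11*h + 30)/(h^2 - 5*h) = (h - 6)/h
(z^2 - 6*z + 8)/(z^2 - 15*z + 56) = (z^2 - 6*z + 8)/(z^2 - 15*z + 56)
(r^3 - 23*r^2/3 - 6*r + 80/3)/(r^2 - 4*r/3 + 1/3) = (3*r^3 - 23*r^2 - 18*r + 80)/(3*r^2 - 4*r + 1)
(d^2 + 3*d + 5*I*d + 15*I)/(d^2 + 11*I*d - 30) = (d + 3)/(d + 6*I)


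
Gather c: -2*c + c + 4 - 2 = 2 - c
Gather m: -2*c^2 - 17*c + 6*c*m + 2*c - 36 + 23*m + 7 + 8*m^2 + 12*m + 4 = -2*c^2 - 15*c + 8*m^2 + m*(6*c + 35) - 25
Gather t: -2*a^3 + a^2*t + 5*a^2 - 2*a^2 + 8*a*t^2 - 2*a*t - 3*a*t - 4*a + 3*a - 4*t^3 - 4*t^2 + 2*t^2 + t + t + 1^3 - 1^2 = -2*a^3 + 3*a^2 - a - 4*t^3 + t^2*(8*a - 2) + t*(a^2 - 5*a + 2)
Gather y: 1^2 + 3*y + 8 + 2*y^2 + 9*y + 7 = 2*y^2 + 12*y + 16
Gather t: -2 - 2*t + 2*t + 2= 0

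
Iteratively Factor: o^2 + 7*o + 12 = (o + 4)*(o + 3)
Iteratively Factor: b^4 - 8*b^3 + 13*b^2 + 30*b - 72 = (b - 4)*(b^3 - 4*b^2 - 3*b + 18) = (b - 4)*(b + 2)*(b^2 - 6*b + 9) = (b - 4)*(b - 3)*(b + 2)*(b - 3)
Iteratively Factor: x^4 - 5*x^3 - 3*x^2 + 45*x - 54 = (x - 2)*(x^3 - 3*x^2 - 9*x + 27) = (x - 2)*(x + 3)*(x^2 - 6*x + 9) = (x - 3)*(x - 2)*(x + 3)*(x - 3)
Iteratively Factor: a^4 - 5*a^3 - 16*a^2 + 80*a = (a - 4)*(a^3 - a^2 - 20*a) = (a - 4)*(a + 4)*(a^2 - 5*a) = a*(a - 4)*(a + 4)*(a - 5)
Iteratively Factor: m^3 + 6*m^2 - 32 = (m - 2)*(m^2 + 8*m + 16) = (m - 2)*(m + 4)*(m + 4)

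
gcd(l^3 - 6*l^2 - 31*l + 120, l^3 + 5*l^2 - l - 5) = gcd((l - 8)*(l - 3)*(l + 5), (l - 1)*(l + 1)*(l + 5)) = l + 5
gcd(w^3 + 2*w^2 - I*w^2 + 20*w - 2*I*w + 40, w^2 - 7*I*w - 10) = w - 5*I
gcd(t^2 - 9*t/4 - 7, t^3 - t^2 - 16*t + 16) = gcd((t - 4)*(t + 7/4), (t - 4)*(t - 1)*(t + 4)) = t - 4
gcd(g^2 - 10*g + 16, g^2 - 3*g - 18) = 1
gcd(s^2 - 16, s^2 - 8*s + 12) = 1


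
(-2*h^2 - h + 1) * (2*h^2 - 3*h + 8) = -4*h^4 + 4*h^3 - 11*h^2 - 11*h + 8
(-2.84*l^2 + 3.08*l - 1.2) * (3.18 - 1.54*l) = 4.3736*l^3 - 13.7744*l^2 + 11.6424*l - 3.816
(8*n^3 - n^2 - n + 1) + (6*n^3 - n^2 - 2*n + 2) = 14*n^3 - 2*n^2 - 3*n + 3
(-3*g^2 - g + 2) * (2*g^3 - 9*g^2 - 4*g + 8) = -6*g^5 + 25*g^4 + 25*g^3 - 38*g^2 - 16*g + 16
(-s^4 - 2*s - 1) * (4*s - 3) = -4*s^5 + 3*s^4 - 8*s^2 + 2*s + 3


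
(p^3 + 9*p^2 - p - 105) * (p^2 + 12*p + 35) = p^5 + 21*p^4 + 142*p^3 + 198*p^2 - 1295*p - 3675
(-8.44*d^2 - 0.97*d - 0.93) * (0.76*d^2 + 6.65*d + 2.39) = -6.4144*d^4 - 56.8632*d^3 - 27.3289*d^2 - 8.5028*d - 2.2227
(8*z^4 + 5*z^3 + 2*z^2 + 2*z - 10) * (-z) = -8*z^5 - 5*z^4 - 2*z^3 - 2*z^2 + 10*z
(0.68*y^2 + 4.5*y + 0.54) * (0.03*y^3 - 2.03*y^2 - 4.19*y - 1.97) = 0.0204*y^5 - 1.2454*y^4 - 11.968*y^3 - 21.2908*y^2 - 11.1276*y - 1.0638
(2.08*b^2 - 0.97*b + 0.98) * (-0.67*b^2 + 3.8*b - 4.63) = -1.3936*b^4 + 8.5539*b^3 - 13.973*b^2 + 8.2151*b - 4.5374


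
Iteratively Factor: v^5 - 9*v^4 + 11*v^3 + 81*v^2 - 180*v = (v - 3)*(v^4 - 6*v^3 - 7*v^2 + 60*v) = (v - 5)*(v - 3)*(v^3 - v^2 - 12*v) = (v - 5)*(v - 4)*(v - 3)*(v^2 + 3*v) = v*(v - 5)*(v - 4)*(v - 3)*(v + 3)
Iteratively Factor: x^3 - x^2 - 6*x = (x + 2)*(x^2 - 3*x) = x*(x + 2)*(x - 3)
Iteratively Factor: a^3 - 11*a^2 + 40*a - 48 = (a - 3)*(a^2 - 8*a + 16) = (a - 4)*(a - 3)*(a - 4)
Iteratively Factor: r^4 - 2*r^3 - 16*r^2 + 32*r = (r - 2)*(r^3 - 16*r) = r*(r - 2)*(r^2 - 16) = r*(r - 2)*(r + 4)*(r - 4)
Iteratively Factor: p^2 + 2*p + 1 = (p + 1)*(p + 1)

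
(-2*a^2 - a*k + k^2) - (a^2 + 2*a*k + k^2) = -3*a^2 - 3*a*k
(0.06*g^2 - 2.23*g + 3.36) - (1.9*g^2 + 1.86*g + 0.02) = -1.84*g^2 - 4.09*g + 3.34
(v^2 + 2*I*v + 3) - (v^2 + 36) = 2*I*v - 33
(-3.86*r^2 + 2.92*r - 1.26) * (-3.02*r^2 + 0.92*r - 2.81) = 11.6572*r^4 - 12.3696*r^3 + 17.3382*r^2 - 9.3644*r + 3.5406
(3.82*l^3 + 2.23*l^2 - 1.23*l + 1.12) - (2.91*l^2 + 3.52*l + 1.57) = 3.82*l^3 - 0.68*l^2 - 4.75*l - 0.45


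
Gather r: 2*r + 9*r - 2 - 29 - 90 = 11*r - 121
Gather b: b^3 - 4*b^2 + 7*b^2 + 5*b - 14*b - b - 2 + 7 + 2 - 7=b^3 + 3*b^2 - 10*b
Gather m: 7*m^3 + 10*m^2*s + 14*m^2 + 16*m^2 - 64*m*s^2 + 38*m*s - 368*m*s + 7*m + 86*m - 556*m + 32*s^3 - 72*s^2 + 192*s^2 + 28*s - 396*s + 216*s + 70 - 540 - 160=7*m^3 + m^2*(10*s + 30) + m*(-64*s^2 - 330*s - 463) + 32*s^3 + 120*s^2 - 152*s - 630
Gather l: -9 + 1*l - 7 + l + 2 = 2*l - 14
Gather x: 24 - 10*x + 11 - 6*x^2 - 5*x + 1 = -6*x^2 - 15*x + 36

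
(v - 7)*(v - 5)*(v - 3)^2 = v^4 - 18*v^3 + 116*v^2 - 318*v + 315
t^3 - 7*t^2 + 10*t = t*(t - 5)*(t - 2)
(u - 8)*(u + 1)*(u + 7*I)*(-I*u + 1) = -I*u^4 + 8*u^3 + 7*I*u^3 - 56*u^2 + 15*I*u^2 - 64*u - 49*I*u - 56*I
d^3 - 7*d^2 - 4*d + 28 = (d - 7)*(d - 2)*(d + 2)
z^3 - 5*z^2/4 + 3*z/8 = z*(z - 3/4)*(z - 1/2)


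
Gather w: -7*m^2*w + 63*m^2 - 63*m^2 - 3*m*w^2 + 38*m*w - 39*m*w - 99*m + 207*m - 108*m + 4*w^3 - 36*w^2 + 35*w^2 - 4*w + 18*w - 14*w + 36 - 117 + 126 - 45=4*w^3 + w^2*(-3*m - 1) + w*(-7*m^2 - m)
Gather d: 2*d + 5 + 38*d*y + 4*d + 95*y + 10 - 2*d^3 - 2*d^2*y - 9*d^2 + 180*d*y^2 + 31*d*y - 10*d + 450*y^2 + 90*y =-2*d^3 + d^2*(-2*y - 9) + d*(180*y^2 + 69*y - 4) + 450*y^2 + 185*y + 15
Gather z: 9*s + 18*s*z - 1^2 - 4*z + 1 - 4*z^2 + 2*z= 9*s - 4*z^2 + z*(18*s - 2)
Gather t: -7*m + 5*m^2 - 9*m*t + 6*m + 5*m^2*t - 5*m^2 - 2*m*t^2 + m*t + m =-2*m*t^2 + t*(5*m^2 - 8*m)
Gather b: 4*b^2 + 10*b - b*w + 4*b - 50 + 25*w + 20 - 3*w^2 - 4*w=4*b^2 + b*(14 - w) - 3*w^2 + 21*w - 30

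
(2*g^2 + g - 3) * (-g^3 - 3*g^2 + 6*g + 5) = -2*g^5 - 7*g^4 + 12*g^3 + 25*g^2 - 13*g - 15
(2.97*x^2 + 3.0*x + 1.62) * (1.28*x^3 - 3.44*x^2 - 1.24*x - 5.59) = 3.8016*x^5 - 6.3768*x^4 - 11.9292*x^3 - 25.8951*x^2 - 18.7788*x - 9.0558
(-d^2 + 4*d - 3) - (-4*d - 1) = -d^2 + 8*d - 2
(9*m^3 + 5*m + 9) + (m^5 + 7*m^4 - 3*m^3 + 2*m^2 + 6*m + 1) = m^5 + 7*m^4 + 6*m^3 + 2*m^2 + 11*m + 10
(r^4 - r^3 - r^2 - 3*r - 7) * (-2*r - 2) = -2*r^5 + 4*r^3 + 8*r^2 + 20*r + 14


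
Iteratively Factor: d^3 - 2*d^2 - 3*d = (d)*(d^2 - 2*d - 3) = d*(d - 3)*(d + 1)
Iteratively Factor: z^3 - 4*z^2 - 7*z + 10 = (z + 2)*(z^2 - 6*z + 5) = (z - 5)*(z + 2)*(z - 1)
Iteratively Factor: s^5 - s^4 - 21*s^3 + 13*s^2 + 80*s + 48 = (s - 3)*(s^4 + 2*s^3 - 15*s^2 - 32*s - 16) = (s - 3)*(s + 1)*(s^3 + s^2 - 16*s - 16) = (s - 4)*(s - 3)*(s + 1)*(s^2 + 5*s + 4) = (s - 4)*(s - 3)*(s + 1)^2*(s + 4)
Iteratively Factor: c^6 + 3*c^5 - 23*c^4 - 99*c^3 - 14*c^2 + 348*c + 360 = (c + 2)*(c^5 + c^4 - 25*c^3 - 49*c^2 + 84*c + 180) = (c + 2)*(c + 3)*(c^4 - 2*c^3 - 19*c^2 + 8*c + 60) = (c + 2)*(c + 3)^2*(c^3 - 5*c^2 - 4*c + 20) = (c - 5)*(c + 2)*(c + 3)^2*(c^2 - 4) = (c - 5)*(c - 2)*(c + 2)*(c + 3)^2*(c + 2)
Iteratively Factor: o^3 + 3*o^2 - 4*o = (o)*(o^2 + 3*o - 4) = o*(o - 1)*(o + 4)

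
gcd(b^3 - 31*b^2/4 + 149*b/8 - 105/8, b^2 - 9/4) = 1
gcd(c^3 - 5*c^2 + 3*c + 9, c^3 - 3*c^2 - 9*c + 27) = c^2 - 6*c + 9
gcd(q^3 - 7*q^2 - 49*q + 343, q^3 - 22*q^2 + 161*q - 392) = q^2 - 14*q + 49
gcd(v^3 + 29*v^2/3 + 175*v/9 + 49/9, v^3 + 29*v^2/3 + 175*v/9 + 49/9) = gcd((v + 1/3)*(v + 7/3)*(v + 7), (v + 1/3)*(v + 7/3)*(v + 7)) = v^3 + 29*v^2/3 + 175*v/9 + 49/9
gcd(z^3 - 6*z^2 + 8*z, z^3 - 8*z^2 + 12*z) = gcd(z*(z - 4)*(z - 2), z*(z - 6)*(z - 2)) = z^2 - 2*z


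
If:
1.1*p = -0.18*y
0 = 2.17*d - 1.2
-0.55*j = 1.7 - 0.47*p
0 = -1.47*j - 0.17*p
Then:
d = 0.55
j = -0.37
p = 3.19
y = -19.47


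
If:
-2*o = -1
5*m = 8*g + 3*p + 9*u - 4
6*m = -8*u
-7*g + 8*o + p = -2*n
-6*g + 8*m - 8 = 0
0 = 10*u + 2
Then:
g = -44/45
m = 4/15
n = -2137/270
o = 1/2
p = 673/135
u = -1/5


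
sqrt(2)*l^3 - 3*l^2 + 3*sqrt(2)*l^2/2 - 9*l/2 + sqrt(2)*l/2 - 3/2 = (l + 1)*(l - 3*sqrt(2)/2)*(sqrt(2)*l + sqrt(2)/2)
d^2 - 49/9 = (d - 7/3)*(d + 7/3)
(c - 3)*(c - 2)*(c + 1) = c^3 - 4*c^2 + c + 6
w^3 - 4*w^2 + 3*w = w*(w - 3)*(w - 1)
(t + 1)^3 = t^3 + 3*t^2 + 3*t + 1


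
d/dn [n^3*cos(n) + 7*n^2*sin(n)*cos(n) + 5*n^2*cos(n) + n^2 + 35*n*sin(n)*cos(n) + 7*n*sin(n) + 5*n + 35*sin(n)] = -n^3*sin(n) - 5*n^2*sin(n) + 3*n^2*cos(n) + 7*n^2*cos(2*n) + 7*n*sin(2*n) + 17*n*cos(n) + 35*n*cos(2*n) + 2*n + 7*sin(n) + 35*sin(2*n)/2 + 35*cos(n) + 5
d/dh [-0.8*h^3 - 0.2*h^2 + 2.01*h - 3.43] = -2.4*h^2 - 0.4*h + 2.01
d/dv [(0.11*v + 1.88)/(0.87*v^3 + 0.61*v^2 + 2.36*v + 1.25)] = (0.0957*v^3 + 0.0671*v^2 + 0.2596*v - (0.11*v + 1.88)*(2.61*v^2 + 1.22*v + 2.36) + 0.1375)/(0.87*v^3 + 0.61*v^2 + 2.36*v + 1.25)^2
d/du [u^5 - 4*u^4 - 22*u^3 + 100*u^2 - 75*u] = 5*u^4 - 16*u^3 - 66*u^2 + 200*u - 75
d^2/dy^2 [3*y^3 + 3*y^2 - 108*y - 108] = 18*y + 6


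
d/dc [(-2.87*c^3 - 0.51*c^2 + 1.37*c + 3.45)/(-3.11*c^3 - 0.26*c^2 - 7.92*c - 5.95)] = (-3.5527136788005e-15*c^5 - 0.8399*c^4 + 53.9822*c^3 + 87.8134*c^2 + 7.863*c + 19.1725)/(9.6721*c^6 + 1.6172*c^5 + 49.33*c^4 + 41.1274*c^3 + 65.8204*c^2 + 94.248*c + 35.4025)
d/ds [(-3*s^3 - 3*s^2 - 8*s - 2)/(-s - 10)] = 3*(2*s^3 + 31*s^2 + 20*s + 26)/(s^2 + 20*s + 100)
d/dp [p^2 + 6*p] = 2*p + 6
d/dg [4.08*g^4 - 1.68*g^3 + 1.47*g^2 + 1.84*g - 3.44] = 16.32*g^3 - 5.04*g^2 + 2.94*g + 1.84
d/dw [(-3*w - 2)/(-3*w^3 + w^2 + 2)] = (9*w^3 - 3*w^2 - w*(3*w + 2)*(9*w - 2) - 6)/(-3*w^3 + w^2 + 2)^2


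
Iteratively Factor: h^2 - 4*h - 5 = (h + 1)*(h - 5)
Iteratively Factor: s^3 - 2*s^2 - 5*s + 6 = (s - 1)*(s^2 - s - 6) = (s - 1)*(s + 2)*(s - 3)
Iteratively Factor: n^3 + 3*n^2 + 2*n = (n + 1)*(n^2 + 2*n) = (n + 1)*(n + 2)*(n)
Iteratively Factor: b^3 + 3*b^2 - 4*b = (b - 1)*(b^2 + 4*b) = (b - 1)*(b + 4)*(b)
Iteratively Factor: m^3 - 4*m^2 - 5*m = (m + 1)*(m^2 - 5*m) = (m - 5)*(m + 1)*(m)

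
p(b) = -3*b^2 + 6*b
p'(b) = 6 - 6*b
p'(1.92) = -5.52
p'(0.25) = 4.50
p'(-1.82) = 16.92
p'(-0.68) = 10.08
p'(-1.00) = 12.00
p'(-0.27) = 7.62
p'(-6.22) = 43.32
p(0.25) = 1.31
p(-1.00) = -9.00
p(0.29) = 1.49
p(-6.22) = -153.39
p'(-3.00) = 24.00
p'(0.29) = 4.26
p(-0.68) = -5.47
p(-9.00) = -297.00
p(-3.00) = -45.00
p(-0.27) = -1.84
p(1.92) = 0.46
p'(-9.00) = 60.00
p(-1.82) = -20.86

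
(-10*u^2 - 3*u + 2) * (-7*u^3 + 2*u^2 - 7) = 70*u^5 + u^4 - 20*u^3 + 74*u^2 + 21*u - 14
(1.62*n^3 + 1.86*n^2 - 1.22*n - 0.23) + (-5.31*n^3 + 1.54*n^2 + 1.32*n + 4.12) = -3.69*n^3 + 3.4*n^2 + 0.1*n + 3.89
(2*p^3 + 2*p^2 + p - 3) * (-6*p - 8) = -12*p^4 - 28*p^3 - 22*p^2 + 10*p + 24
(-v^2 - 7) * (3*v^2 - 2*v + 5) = -3*v^4 + 2*v^3 - 26*v^2 + 14*v - 35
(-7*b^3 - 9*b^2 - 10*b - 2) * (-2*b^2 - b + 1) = 14*b^5 + 25*b^4 + 22*b^3 + 5*b^2 - 8*b - 2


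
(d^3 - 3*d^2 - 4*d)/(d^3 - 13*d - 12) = d/(d + 3)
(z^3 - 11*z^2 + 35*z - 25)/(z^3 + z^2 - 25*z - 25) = (z^2 - 6*z + 5)/(z^2 + 6*z + 5)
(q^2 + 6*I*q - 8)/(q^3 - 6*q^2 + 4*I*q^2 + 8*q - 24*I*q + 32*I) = (q + 2*I)/(q^2 - 6*q + 8)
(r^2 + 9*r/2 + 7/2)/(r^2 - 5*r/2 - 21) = (r + 1)/(r - 6)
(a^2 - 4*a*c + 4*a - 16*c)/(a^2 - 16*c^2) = (a + 4)/(a + 4*c)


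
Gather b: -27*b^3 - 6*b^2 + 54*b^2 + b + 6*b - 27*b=-27*b^3 + 48*b^2 - 20*b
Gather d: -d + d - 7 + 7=0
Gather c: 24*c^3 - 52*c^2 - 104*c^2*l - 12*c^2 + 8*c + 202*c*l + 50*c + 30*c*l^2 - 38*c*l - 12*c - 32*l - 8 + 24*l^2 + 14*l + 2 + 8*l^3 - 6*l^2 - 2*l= 24*c^3 + c^2*(-104*l - 64) + c*(30*l^2 + 164*l + 46) + 8*l^3 + 18*l^2 - 20*l - 6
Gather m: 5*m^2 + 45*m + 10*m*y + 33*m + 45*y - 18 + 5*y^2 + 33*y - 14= 5*m^2 + m*(10*y + 78) + 5*y^2 + 78*y - 32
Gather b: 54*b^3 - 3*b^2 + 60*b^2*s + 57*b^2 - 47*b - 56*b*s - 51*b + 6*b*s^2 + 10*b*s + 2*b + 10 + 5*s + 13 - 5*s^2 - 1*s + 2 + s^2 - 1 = 54*b^3 + b^2*(60*s + 54) + b*(6*s^2 - 46*s - 96) - 4*s^2 + 4*s + 24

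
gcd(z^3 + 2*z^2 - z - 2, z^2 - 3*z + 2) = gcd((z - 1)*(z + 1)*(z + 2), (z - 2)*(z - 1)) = z - 1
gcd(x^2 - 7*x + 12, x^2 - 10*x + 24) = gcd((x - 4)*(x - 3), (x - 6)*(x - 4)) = x - 4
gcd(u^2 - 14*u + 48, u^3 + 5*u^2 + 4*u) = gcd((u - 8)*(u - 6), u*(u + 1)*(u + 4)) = 1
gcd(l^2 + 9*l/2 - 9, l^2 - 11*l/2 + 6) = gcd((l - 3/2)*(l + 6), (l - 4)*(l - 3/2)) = l - 3/2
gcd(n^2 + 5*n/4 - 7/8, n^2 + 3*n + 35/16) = n + 7/4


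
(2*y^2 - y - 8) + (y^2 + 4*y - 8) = 3*y^2 + 3*y - 16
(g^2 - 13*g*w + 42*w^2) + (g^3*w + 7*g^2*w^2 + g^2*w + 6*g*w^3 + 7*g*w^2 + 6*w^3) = g^3*w + 7*g^2*w^2 + g^2*w + g^2 + 6*g*w^3 + 7*g*w^2 - 13*g*w + 6*w^3 + 42*w^2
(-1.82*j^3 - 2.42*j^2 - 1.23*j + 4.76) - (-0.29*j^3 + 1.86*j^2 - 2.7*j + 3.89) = -1.53*j^3 - 4.28*j^2 + 1.47*j + 0.87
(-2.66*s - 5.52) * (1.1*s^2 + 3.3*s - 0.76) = -2.926*s^3 - 14.85*s^2 - 16.1944*s + 4.1952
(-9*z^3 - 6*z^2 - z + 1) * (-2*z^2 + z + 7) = 18*z^5 + 3*z^4 - 67*z^3 - 45*z^2 - 6*z + 7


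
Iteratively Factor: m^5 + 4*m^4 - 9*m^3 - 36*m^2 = (m)*(m^4 + 4*m^3 - 9*m^2 - 36*m) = m^2*(m^3 + 4*m^2 - 9*m - 36) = m^2*(m - 3)*(m^2 + 7*m + 12) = m^2*(m - 3)*(m + 4)*(m + 3)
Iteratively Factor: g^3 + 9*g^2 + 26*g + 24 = (g + 3)*(g^2 + 6*g + 8) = (g + 2)*(g + 3)*(g + 4)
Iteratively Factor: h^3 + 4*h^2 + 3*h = (h + 3)*(h^2 + h) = (h + 1)*(h + 3)*(h)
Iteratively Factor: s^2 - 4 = (s + 2)*(s - 2)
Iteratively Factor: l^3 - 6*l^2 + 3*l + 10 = (l - 2)*(l^2 - 4*l - 5) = (l - 2)*(l + 1)*(l - 5)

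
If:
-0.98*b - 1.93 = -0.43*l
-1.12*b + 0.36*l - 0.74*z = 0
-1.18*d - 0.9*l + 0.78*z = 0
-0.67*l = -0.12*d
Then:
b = -1.84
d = 1.70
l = 0.30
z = 2.93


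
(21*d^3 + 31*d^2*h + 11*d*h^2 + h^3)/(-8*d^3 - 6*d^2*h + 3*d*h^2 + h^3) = (-21*d^2 - 10*d*h - h^2)/(8*d^2 - 2*d*h - h^2)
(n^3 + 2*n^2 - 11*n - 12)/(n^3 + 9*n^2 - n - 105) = (n^2 + 5*n + 4)/(n^2 + 12*n + 35)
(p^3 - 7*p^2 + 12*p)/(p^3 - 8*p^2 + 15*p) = (p - 4)/(p - 5)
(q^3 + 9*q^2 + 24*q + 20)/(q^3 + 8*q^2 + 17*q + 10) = (q + 2)/(q + 1)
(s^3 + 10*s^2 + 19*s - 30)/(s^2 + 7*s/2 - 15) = 2*(s^2 + 4*s - 5)/(2*s - 5)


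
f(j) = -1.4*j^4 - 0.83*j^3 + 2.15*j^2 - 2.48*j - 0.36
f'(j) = -5.6*j^3 - 2.49*j^2 + 4.3*j - 2.48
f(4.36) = -545.00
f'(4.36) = -495.20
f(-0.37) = 0.87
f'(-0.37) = -4.13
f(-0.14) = 0.03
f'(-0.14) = -3.12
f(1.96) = -23.87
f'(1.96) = -45.78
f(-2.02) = -3.05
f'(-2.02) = 24.83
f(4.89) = -858.63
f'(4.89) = -695.80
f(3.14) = -148.74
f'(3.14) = -186.90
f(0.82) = -2.04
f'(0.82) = -3.72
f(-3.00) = -64.56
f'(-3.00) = 113.41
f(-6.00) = -1543.20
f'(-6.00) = 1091.68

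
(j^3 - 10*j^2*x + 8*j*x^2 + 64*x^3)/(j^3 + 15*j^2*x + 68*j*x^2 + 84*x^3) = (j^2 - 12*j*x + 32*x^2)/(j^2 + 13*j*x + 42*x^2)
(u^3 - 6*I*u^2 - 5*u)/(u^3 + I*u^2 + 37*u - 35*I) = u/(u + 7*I)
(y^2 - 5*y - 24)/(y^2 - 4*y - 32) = (y + 3)/(y + 4)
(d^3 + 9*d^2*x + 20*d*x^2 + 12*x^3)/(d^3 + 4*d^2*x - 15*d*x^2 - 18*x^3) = (-d - 2*x)/(-d + 3*x)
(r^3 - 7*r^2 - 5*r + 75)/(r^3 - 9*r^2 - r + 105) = (r - 5)/(r - 7)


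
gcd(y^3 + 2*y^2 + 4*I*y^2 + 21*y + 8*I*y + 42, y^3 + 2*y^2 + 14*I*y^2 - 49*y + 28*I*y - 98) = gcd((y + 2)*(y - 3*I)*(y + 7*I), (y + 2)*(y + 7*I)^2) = y^2 + y*(2 + 7*I) + 14*I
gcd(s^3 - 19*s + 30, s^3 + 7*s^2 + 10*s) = s + 5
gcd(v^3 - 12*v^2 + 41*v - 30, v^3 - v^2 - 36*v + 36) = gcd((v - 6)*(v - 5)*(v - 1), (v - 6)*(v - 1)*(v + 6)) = v^2 - 7*v + 6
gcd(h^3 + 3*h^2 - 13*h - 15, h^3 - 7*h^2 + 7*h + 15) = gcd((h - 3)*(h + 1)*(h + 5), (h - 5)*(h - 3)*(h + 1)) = h^2 - 2*h - 3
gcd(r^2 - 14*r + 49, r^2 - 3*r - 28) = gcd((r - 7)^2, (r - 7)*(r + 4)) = r - 7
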